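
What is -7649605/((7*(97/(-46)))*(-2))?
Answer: -175940915/679 ≈ -2.5912e+5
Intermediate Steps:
-7649605/((7*(97/(-46)))*(-2)) = -7649605/((7*(97*(-1/46)))*(-2)) = -7649605/((7*(-97/46))*(-2)) = -7649605/((-679/46*(-2))) = -7649605/679/23 = -7649605*23/679 = -175940915/679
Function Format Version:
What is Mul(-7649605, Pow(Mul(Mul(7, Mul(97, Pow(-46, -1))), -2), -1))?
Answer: Rational(-175940915, 679) ≈ -2.5912e+5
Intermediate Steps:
Mul(-7649605, Pow(Mul(Mul(7, Mul(97, Pow(-46, -1))), -2), -1)) = Mul(-7649605, Pow(Mul(Mul(7, Mul(97, Rational(-1, 46))), -2), -1)) = Mul(-7649605, Pow(Mul(Mul(7, Rational(-97, 46)), -2), -1)) = Mul(-7649605, Pow(Mul(Rational(-679, 46), -2), -1)) = Mul(-7649605, Pow(Rational(679, 23), -1)) = Mul(-7649605, Rational(23, 679)) = Rational(-175940915, 679)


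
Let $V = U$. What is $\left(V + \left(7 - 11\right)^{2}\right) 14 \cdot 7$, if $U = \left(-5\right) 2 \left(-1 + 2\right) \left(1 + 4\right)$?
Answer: $-3332$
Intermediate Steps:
$U = -50$ ($U = - 10 \cdot 1 \cdot 5 = \left(-10\right) 5 = -50$)
$V = -50$
$\left(V + \left(7 - 11\right)^{2}\right) 14 \cdot 7 = \left(-50 + \left(7 - 11\right)^{2}\right) 14 \cdot 7 = \left(-50 + \left(-4\right)^{2}\right) 98 = \left(-50 + 16\right) 98 = \left(-34\right) 98 = -3332$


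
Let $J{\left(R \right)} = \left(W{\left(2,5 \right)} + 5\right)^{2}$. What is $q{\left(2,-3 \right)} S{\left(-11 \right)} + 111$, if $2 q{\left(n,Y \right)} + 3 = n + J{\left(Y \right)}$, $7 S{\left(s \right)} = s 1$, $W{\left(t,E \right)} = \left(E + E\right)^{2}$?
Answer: $- \frac{59855}{7} \approx -8550.7$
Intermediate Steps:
$W{\left(t,E \right)} = 4 E^{2}$ ($W{\left(t,E \right)} = \left(2 E\right)^{2} = 4 E^{2}$)
$J{\left(R \right)} = 11025$ ($J{\left(R \right)} = \left(4 \cdot 5^{2} + 5\right)^{2} = \left(4 \cdot 25 + 5\right)^{2} = \left(100 + 5\right)^{2} = 105^{2} = 11025$)
$S{\left(s \right)} = \frac{s}{7}$ ($S{\left(s \right)} = \frac{s 1}{7} = \frac{s}{7}$)
$q{\left(n,Y \right)} = 5511 + \frac{n}{2}$ ($q{\left(n,Y \right)} = - \frac{3}{2} + \frac{n + 11025}{2} = - \frac{3}{2} + \frac{11025 + n}{2} = - \frac{3}{2} + \left(\frac{11025}{2} + \frac{n}{2}\right) = 5511 + \frac{n}{2}$)
$q{\left(2,-3 \right)} S{\left(-11 \right)} + 111 = \left(5511 + \frac{1}{2} \cdot 2\right) \frac{1}{7} \left(-11\right) + 111 = \left(5511 + 1\right) \left(- \frac{11}{7}\right) + 111 = 5512 \left(- \frac{11}{7}\right) + 111 = - \frac{60632}{7} + 111 = - \frac{59855}{7}$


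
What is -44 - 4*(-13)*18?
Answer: 892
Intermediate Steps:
-44 - 4*(-13)*18 = -44 + 52*18 = -44 + 936 = 892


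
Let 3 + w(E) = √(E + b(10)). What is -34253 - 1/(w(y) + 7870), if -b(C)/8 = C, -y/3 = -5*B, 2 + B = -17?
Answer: (-34253*√365 + 269468352*I)/(√365 - 7867*I) ≈ -34253.0 + 2.9802e-7*I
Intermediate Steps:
B = -19 (B = -2 - 17 = -19)
y = -285 (y = -(-15)*(-19) = -3*95 = -285)
b(C) = -8*C
w(E) = -3 + √(-80 + E) (w(E) = -3 + √(E - 8*10) = -3 + √(E - 80) = -3 + √(-80 + E))
-34253 - 1/(w(y) + 7870) = -34253 - 1/((-3 + √(-80 - 285)) + 7870) = -34253 - 1/((-3 + √(-365)) + 7870) = -34253 - 1/((-3 + I*√365) + 7870) = -34253 - 1/(7867 + I*√365)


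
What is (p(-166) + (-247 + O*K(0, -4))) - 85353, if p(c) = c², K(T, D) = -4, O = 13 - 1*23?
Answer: -58004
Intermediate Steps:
O = -10 (O = 13 - 23 = -10)
(p(-166) + (-247 + O*K(0, -4))) - 85353 = ((-166)² + (-247 - 10*(-4))) - 85353 = (27556 + (-247 + 40)) - 85353 = (27556 - 207) - 85353 = 27349 - 85353 = -58004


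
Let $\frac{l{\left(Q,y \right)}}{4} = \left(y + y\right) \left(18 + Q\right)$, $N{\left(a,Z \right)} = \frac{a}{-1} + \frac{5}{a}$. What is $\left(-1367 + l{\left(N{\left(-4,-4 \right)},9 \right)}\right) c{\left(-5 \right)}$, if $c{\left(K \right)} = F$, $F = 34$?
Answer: $4318$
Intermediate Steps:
$N{\left(a,Z \right)} = - a + \frac{5}{a}$ ($N{\left(a,Z \right)} = a \left(-1\right) + \frac{5}{a} = - a + \frac{5}{a}$)
$l{\left(Q,y \right)} = 8 y \left(18 + Q\right)$ ($l{\left(Q,y \right)} = 4 \left(y + y\right) \left(18 + Q\right) = 4 \cdot 2 y \left(18 + Q\right) = 8 y \left(18 + Q\right)$)
$c{\left(K \right)} = 34$
$\left(-1367 + l{\left(N{\left(-4,-4 \right)},9 \right)}\right) c{\left(-5 \right)} = \left(-1367 + 8 \cdot 9 \left(18 + \left(\left(-1\right) \left(-4\right) + \frac{5}{-4}\right)\right)\right) 34 = \left(-1367 + 8 \cdot 9 \left(18 + \left(4 + 5 \left(- \frac{1}{4}\right)\right)\right)\right) 34 = \left(-1367 + 8 \cdot 9 \left(18 + \left(4 - \frac{5}{4}\right)\right)\right) 34 = \left(-1367 + 8 \cdot 9 \left(18 + \frac{11}{4}\right)\right) 34 = \left(-1367 + 8 \cdot 9 \cdot \frac{83}{4}\right) 34 = \left(-1367 + 1494\right) 34 = 127 \cdot 34 = 4318$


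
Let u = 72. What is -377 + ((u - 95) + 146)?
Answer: -254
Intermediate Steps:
-377 + ((u - 95) + 146) = -377 + ((72 - 95) + 146) = -377 + (-23 + 146) = -377 + 123 = -254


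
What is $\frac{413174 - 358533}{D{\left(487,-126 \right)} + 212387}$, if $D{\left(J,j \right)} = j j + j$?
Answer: $\frac{54641}{228137} \approx 0.23951$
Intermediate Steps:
$D{\left(J,j \right)} = j + j^{2}$ ($D{\left(J,j \right)} = j^{2} + j = j + j^{2}$)
$\frac{413174 - 358533}{D{\left(487,-126 \right)} + 212387} = \frac{413174 - 358533}{- 126 \left(1 - 126\right) + 212387} = \frac{54641}{\left(-126\right) \left(-125\right) + 212387} = \frac{54641}{15750 + 212387} = \frac{54641}{228137}$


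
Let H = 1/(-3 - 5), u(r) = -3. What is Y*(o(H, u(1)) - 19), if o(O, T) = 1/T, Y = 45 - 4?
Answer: -2378/3 ≈ -792.67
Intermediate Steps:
Y = 41
H = -⅛ (H = 1/(-8) = -⅛ ≈ -0.12500)
Y*(o(H, u(1)) - 19) = 41*(1/(-3) - 19) = 41*(-⅓ - 19) = 41*(-58/3) = -2378/3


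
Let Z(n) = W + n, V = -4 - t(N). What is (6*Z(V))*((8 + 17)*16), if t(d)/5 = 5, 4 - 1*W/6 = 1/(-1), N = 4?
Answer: 2400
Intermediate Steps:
W = 30 (W = 24 - 6/(-1) = 24 - 6*(-1) = 24 + 6 = 30)
t(d) = 25 (t(d) = 5*5 = 25)
V = -29 (V = -4 - 1*25 = -4 - 25 = -29)
Z(n) = 30 + n
(6*Z(V))*((8 + 17)*16) = (6*(30 - 29))*((8 + 17)*16) = (6*1)*(25*16) = 6*400 = 2400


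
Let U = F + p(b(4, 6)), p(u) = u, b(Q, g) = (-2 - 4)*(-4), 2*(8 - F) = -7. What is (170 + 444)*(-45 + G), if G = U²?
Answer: 1492327/2 ≈ 7.4616e+5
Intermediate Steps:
F = 23/2 (F = 8 - ½*(-7) = 8 + 7/2 = 23/2 ≈ 11.500)
b(Q, g) = 24 (b(Q, g) = -6*(-4) = 24)
U = 71/2 (U = 23/2 + 24 = 71/2 ≈ 35.500)
G = 5041/4 (G = (71/2)² = 5041/4 ≈ 1260.3)
(170 + 444)*(-45 + G) = (170 + 444)*(-45 + 5041/4) = 614*(4861/4) = 1492327/2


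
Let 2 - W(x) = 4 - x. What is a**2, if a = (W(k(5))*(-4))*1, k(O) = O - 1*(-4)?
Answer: 784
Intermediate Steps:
k(O) = 4 + O (k(O) = O + 4 = 4 + O)
W(x) = -2 + x (W(x) = 2 - (4 - x) = 2 + (-4 + x) = -2 + x)
a = -28 (a = ((-2 + (4 + 5))*(-4))*1 = ((-2 + 9)*(-4))*1 = (7*(-4))*1 = -28*1 = -28)
a**2 = (-28)**2 = 784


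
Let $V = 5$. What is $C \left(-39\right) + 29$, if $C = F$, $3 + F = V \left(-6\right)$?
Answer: $1316$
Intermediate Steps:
$F = -33$ ($F = -3 + 5 \left(-6\right) = -3 - 30 = -33$)
$C = -33$
$C \left(-39\right) + 29 = \left(-33\right) \left(-39\right) + 29 = 1287 + 29 = 1316$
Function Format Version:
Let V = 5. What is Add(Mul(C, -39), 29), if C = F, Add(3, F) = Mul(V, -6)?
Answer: 1316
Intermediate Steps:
F = -33 (F = Add(-3, Mul(5, -6)) = Add(-3, -30) = -33)
C = -33
Add(Mul(C, -39), 29) = Add(Mul(-33, -39), 29) = Add(1287, 29) = 1316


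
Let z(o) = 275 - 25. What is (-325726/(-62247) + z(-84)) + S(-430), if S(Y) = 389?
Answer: 40101559/62247 ≈ 644.23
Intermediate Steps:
z(o) = 250
(-325726/(-62247) + z(-84)) + S(-430) = (-325726/(-62247) + 250) + 389 = (-325726*(-1/62247) + 250) + 389 = (325726/62247 + 250) + 389 = 15887476/62247 + 389 = 40101559/62247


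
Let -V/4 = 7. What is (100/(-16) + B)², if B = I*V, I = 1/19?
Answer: 344569/5776 ≈ 59.655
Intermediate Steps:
I = 1/19 ≈ 0.052632
V = -28 (V = -4*7 = -28)
B = -28/19 (B = (1/19)*(-28) = -28/19 ≈ -1.4737)
(100/(-16) + B)² = (100/(-16) - 28/19)² = (100*(-1/16) - 28/19)² = (-25/4 - 28/19)² = (-587/76)² = 344569/5776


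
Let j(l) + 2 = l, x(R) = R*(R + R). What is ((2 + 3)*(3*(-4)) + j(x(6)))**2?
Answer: 100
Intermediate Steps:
x(R) = 2*R**2 (x(R) = R*(2*R) = 2*R**2)
j(l) = -2 + l
((2 + 3)*(3*(-4)) + j(x(6)))**2 = ((2 + 3)*(3*(-4)) + (-2 + 2*6**2))**2 = (5*(-12) + (-2 + 2*36))**2 = (-60 + (-2 + 72))**2 = (-60 + 70)**2 = 10**2 = 100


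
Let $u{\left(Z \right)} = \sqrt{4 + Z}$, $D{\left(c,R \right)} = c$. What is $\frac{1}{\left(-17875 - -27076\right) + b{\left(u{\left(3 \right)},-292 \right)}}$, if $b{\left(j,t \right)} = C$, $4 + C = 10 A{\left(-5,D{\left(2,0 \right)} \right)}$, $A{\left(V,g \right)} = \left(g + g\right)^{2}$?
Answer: $\frac{1}{9357} \approx 0.00010687$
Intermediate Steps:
$A{\left(V,g \right)} = 4 g^{2}$ ($A{\left(V,g \right)} = \left(2 g\right)^{2} = 4 g^{2}$)
$C = 156$ ($C = -4 + 10 \cdot 4 \cdot 2^{2} = -4 + 10 \cdot 4 \cdot 4 = -4 + 10 \cdot 16 = -4 + 160 = 156$)
$b{\left(j,t \right)} = 156$
$\frac{1}{\left(-17875 - -27076\right) + b{\left(u{\left(3 \right)},-292 \right)}} = \frac{1}{\left(-17875 - -27076\right) + 156} = \frac{1}{\left(-17875 + 27076\right) + 156} = \frac{1}{9201 + 156} = \frac{1}{9357}$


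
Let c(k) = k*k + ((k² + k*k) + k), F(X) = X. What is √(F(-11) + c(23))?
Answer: √1599 ≈ 39.987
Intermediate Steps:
c(k) = k + 3*k² (c(k) = k² + ((k² + k²) + k) = k² + (2*k² + k) = k² + (k + 2*k²) = k + 3*k²)
√(F(-11) + c(23)) = √(-11 + 23*(1 + 3*23)) = √(-11 + 23*(1 + 69)) = √(-11 + 23*70) = √(-11 + 1610) = √1599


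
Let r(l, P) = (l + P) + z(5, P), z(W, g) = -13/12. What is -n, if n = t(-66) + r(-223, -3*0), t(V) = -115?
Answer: 4069/12 ≈ 339.08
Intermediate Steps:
z(W, g) = -13/12 (z(W, g) = -13*1/12 = -13/12)
r(l, P) = -13/12 + P + l (r(l, P) = (l + P) - 13/12 = (P + l) - 13/12 = -13/12 + P + l)
n = -4069/12 (n = -115 + (-13/12 - 3*0 - 223) = -115 + (-13/12 + 0 - 223) = -115 - 2689/12 = -4069/12 ≈ -339.08)
-n = -1*(-4069/12) = 4069/12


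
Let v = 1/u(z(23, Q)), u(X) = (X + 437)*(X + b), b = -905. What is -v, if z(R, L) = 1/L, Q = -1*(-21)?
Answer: 441/174418712 ≈ 2.5284e-6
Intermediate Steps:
Q = 21
u(X) = (-905 + X)*(437 + X) (u(X) = (X + 437)*(X - 905) = (437 + X)*(-905 + X) = (-905 + X)*(437 + X))
v = -441/174418712 (v = 1/(-395485 + (1/21)**2 - 468/21) = 1/(-395485 + (1/21)**2 - 468*1/21) = 1/(-395485 + 1/441 - 156/7) = 1/(-174418712/441) = -441/174418712 ≈ -2.5284e-6)
-v = -1*(-441/174418712) = 441/174418712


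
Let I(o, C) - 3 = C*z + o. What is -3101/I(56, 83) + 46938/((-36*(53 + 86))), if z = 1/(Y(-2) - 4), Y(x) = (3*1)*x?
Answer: -3314289/46982 ≈ -70.544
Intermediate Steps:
Y(x) = 3*x
z = -⅒ (z = 1/(3*(-2) - 4) = 1/(-6 - 4) = 1/(-10) = -⅒ ≈ -0.10000)
I(o, C) = 3 + o - C/10 (I(o, C) = 3 + (C*(-⅒) + o) = 3 + (-C/10 + o) = 3 + (o - C/10) = 3 + o - C/10)
-3101/I(56, 83) + 46938/((-36*(53 + 86))) = -3101/(3 + 56 - ⅒*83) + 46938/((-36*(53 + 86))) = -3101/(3 + 56 - 83/10) + 46938/((-36*139)) = -3101/507/10 + 46938/(-5004) = -3101*10/507 + 46938*(-1/5004) = -31010/507 - 7823/834 = -3314289/46982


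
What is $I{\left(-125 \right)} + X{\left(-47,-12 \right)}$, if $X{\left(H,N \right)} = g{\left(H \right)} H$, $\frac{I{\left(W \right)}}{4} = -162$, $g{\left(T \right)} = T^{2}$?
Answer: $-104471$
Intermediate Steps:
$I{\left(W \right)} = -648$ ($I{\left(W \right)} = 4 \left(-162\right) = -648$)
$X{\left(H,N \right)} = H^{3}$ ($X{\left(H,N \right)} = H^{2} H = H^{3}$)
$I{\left(-125 \right)} + X{\left(-47,-12 \right)} = -648 + \left(-47\right)^{3} = -648 - 103823 = -104471$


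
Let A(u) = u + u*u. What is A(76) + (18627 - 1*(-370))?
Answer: 24849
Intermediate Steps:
A(u) = u + u²
A(76) + (18627 - 1*(-370)) = 76*(1 + 76) + (18627 - 1*(-370)) = 76*77 + (18627 + 370) = 5852 + 18997 = 24849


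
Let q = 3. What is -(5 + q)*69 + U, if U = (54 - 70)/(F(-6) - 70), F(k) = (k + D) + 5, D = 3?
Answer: -9380/17 ≈ -551.76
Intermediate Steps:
F(k) = 8 + k (F(k) = (k + 3) + 5 = (3 + k) + 5 = 8 + k)
U = 4/17 (U = (54 - 70)/((8 - 6) - 70) = -16/(2 - 70) = -16/(-68) = -16*(-1/68) = 4/17 ≈ 0.23529)
-(5 + q)*69 + U = -(5 + 3)*69 + 4/17 = -1*8*69 + 4/17 = -8*69 + 4/17 = -552 + 4/17 = -9380/17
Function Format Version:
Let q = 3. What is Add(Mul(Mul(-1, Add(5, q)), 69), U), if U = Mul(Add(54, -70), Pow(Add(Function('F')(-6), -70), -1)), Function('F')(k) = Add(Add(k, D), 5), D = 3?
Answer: Rational(-9380, 17) ≈ -551.76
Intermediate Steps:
Function('F')(k) = Add(8, k) (Function('F')(k) = Add(Add(k, 3), 5) = Add(Add(3, k), 5) = Add(8, k))
U = Rational(4, 17) (U = Mul(Add(54, -70), Pow(Add(Add(8, -6), -70), -1)) = Mul(-16, Pow(Add(2, -70), -1)) = Mul(-16, Pow(-68, -1)) = Mul(-16, Rational(-1, 68)) = Rational(4, 17) ≈ 0.23529)
Add(Mul(Mul(-1, Add(5, q)), 69), U) = Add(Mul(Mul(-1, Add(5, 3)), 69), Rational(4, 17)) = Add(Mul(Mul(-1, 8), 69), Rational(4, 17)) = Add(Mul(-8, 69), Rational(4, 17)) = Add(-552, Rational(4, 17)) = Rational(-9380, 17)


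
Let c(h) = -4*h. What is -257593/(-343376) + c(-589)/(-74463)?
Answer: 18372153703/25568807088 ≈ 0.71854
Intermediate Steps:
-257593/(-343376) + c(-589)/(-74463) = -257593/(-343376) - 4*(-589)/(-74463) = -257593*(-1/343376) + 2356*(-1/74463) = 257593/343376 - 2356/74463 = 18372153703/25568807088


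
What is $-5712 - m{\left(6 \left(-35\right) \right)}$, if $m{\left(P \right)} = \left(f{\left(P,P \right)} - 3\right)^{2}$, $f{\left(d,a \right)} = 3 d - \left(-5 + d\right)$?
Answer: $-180436$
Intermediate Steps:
$f{\left(d,a \right)} = 5 + 2 d$
$m{\left(P \right)} = \left(2 + 2 P\right)^{2}$ ($m{\left(P \right)} = \left(\left(5 + 2 P\right) - 3\right)^{2} = \left(2 + 2 P\right)^{2}$)
$-5712 - m{\left(6 \left(-35\right) \right)} = -5712 - 4 \left(1 + 6 \left(-35\right)\right)^{2} = -5712 - 4 \left(1 - 210\right)^{2} = -5712 - 4 \left(-209\right)^{2} = -5712 - 4 \cdot 43681 = -5712 - 174724 = -180436$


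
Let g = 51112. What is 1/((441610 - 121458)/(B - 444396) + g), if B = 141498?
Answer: 151449/7740701212 ≈ 1.9565e-5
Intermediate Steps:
1/((441610 - 121458)/(B - 444396) + g) = 1/((441610 - 121458)/(141498 - 444396) + 51112) = 1/(320152/(-302898) + 51112) = 1/(320152*(-1/302898) + 51112) = 1/(-160076/151449 + 51112) = 1/(7740701212/151449) = 151449/7740701212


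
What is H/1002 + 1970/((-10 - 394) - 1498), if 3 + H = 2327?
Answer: 67953/52939 ≈ 1.2836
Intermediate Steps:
H = 2324 (H = -3 + 2327 = 2324)
H/1002 + 1970/((-10 - 394) - 1498) = 2324/1002 + 1970/((-10 - 394) - 1498) = 2324*(1/1002) + 1970/(-404 - 1498) = 1162/501 + 1970/(-1902) = 1162/501 + 1970*(-1/1902) = 1162/501 - 985/951 = 67953/52939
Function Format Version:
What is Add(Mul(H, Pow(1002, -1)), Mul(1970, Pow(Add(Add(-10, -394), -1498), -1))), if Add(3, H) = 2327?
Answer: Rational(67953, 52939) ≈ 1.2836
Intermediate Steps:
H = 2324 (H = Add(-3, 2327) = 2324)
Add(Mul(H, Pow(1002, -1)), Mul(1970, Pow(Add(Add(-10, -394), -1498), -1))) = Add(Mul(2324, Pow(1002, -1)), Mul(1970, Pow(Add(Add(-10, -394), -1498), -1))) = Add(Mul(2324, Rational(1, 1002)), Mul(1970, Pow(Add(-404, -1498), -1))) = Add(Rational(1162, 501), Mul(1970, Pow(-1902, -1))) = Add(Rational(1162, 501), Mul(1970, Rational(-1, 1902))) = Add(Rational(1162, 501), Rational(-985, 951)) = Rational(67953, 52939)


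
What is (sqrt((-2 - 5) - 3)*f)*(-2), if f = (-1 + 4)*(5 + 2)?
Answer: -42*I*sqrt(10) ≈ -132.82*I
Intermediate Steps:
f = 21 (f = 3*7 = 21)
(sqrt((-2 - 5) - 3)*f)*(-2) = (sqrt((-2 - 5) - 3)*21)*(-2) = (sqrt(-7 - 3)*21)*(-2) = (sqrt(-10)*21)*(-2) = ((I*sqrt(10))*21)*(-2) = (21*I*sqrt(10))*(-2) = -42*I*sqrt(10)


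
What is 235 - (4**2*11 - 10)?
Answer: 69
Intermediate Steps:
235 - (4**2*11 - 10) = 235 - (16*11 - 10) = 235 - (176 - 10) = 235 - 1*166 = 235 - 166 = 69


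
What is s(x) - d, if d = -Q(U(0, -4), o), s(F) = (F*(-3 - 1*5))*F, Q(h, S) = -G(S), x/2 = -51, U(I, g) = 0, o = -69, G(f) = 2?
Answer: -83234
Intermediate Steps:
x = -102 (x = 2*(-51) = -102)
Q(h, S) = -2 (Q(h, S) = -1*2 = -2)
s(F) = -8*F² (s(F) = (F*(-3 - 5))*F = (F*(-8))*F = (-8*F)*F = -8*F²)
d = 2 (d = -1*(-2) = 2)
s(x) - d = -8*(-102)² - 1*2 = -8*10404 - 2 = -83232 - 2 = -83234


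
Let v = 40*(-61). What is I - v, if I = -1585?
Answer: 855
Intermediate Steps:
v = -2440
I - v = -1585 - 1*(-2440) = -1585 + 2440 = 855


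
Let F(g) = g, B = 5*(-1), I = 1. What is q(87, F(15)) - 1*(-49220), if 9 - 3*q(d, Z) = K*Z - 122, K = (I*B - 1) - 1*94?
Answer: 149291/3 ≈ 49764.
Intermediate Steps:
B = -5
K = -100 (K = (1*(-5) - 1) - 1*94 = (-5 - 1) - 94 = -6 - 94 = -100)
q(d, Z) = 131/3 + 100*Z/3 (q(d, Z) = 3 - (-100*Z - 122)/3 = 3 - (-122 - 100*Z)/3 = 3 + (122/3 + 100*Z/3) = 131/3 + 100*Z/3)
q(87, F(15)) - 1*(-49220) = (131/3 + (100/3)*15) - 1*(-49220) = (131/3 + 500) + 49220 = 1631/3 + 49220 = 149291/3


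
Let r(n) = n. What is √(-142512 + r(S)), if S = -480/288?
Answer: I*√1282623/3 ≈ 377.51*I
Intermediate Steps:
S = -5/3 (S = -480*1/288 = -5/3 ≈ -1.6667)
√(-142512 + r(S)) = √(-142512 - 5/3) = √(-427541/3) = I*√1282623/3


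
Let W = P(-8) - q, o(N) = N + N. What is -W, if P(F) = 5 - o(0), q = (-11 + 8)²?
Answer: 4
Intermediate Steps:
q = 9 (q = (-3)² = 9)
o(N) = 2*N
P(F) = 5 (P(F) = 5 - 2*0 = 5 - 1*0 = 5 + 0 = 5)
W = -4 (W = 5 - 1*9 = 5 - 9 = -4)
-W = -1*(-4) = 4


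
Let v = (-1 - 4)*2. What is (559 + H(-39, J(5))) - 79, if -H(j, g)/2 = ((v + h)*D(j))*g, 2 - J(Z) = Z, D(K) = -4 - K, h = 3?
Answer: -990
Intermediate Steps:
v = -10 (v = -5*2 = -10)
J(Z) = 2 - Z
H(j, g) = -2*g*(28 + 7*j) (H(j, g) = -2*(-10 + 3)*(-4 - j)*g = -2*(-7*(-4 - j))*g = -2*(28 + 7*j)*g = -2*g*(28 + 7*j))
(559 + H(-39, J(5))) - 79 = (559 - 14*(2 - 1*5)*(4 - 39)) - 79 = (559 - 14*(2 - 5)*(-35)) - 79 = (559 - 14*(-3)*(-35)) - 79 = (559 - 1470) - 79 = -911 - 79 = -990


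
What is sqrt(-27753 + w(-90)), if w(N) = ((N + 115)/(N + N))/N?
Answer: I*sqrt(35967886)/36 ≈ 166.59*I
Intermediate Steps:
w(N) = (115 + N)/(2*N**2) (w(N) = ((115 + N)/((2*N)))/N = ((115 + N)*(1/(2*N)))/N = ((115 + N)/(2*N))/N = (115 + N)/(2*N**2))
sqrt(-27753 + w(-90)) = sqrt(-27753 + (1/2)*(115 - 90)/(-90)**2) = sqrt(-27753 + (1/2)*(1/8100)*25) = sqrt(-27753 + 1/648) = sqrt(-17983943/648) = I*sqrt(35967886)/36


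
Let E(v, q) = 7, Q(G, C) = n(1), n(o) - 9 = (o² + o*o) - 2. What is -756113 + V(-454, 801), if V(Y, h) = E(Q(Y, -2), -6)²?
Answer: -756064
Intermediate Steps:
n(o) = 7 + 2*o² (n(o) = 9 + ((o² + o*o) - 2) = 9 + ((o² + o²) - 2) = 9 + (2*o² - 2) = 9 + (-2 + 2*o²) = 7 + 2*o²)
Q(G, C) = 9 (Q(G, C) = 7 + 2*1² = 7 + 2*1 = 7 + 2 = 9)
V(Y, h) = 49 (V(Y, h) = 7² = 49)
-756113 + V(-454, 801) = -756113 + 49 = -756064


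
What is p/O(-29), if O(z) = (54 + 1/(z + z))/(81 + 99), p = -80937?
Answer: -844982280/3131 ≈ -2.6988e+5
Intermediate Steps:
O(z) = 3/10 + 1/(360*z) (O(z) = (54 + 1/(2*z))/180 = (54 + 1/(2*z))*(1/180) = 3/10 + 1/(360*z))
p/O(-29) = -80937*(-10440/(1 + 108*(-29))) = -80937*(-10440/(1 - 3132)) = -80937/((1/360)*(-1/29)*(-3131)) = -80937/3131/10440 = -80937*10440/3131 = -844982280/3131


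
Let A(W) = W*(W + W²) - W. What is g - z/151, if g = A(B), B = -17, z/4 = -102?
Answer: -695249/151 ≈ -4604.3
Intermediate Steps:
z = -408 (z = 4*(-102) = -408)
A(W) = -W + W*(W + W²)
g = -4607 (g = -17*(-1 - 17 + (-17)²) = -17*(-1 - 17 + 289) = -17*271 = -4607)
g - z/151 = -4607 - (-408)/151 = -4607 - 1*(-408/151) = -4607 + 408/151 = -695249/151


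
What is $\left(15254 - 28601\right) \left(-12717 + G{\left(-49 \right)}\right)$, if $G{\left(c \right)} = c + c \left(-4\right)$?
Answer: $167771790$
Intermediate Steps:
$G{\left(c \right)} = - 3 c$ ($G{\left(c \right)} = c - 4 c = - 3 c$)
$\left(15254 - 28601\right) \left(-12717 + G{\left(-49 \right)}\right) = \left(15254 - 28601\right) \left(-12717 - -147\right) = - 13347 \left(-12717 + 147\right) = \left(-13347\right) \left(-12570\right) = 167771790$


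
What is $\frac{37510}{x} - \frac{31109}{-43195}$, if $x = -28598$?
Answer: $- \frac{365294634}{617645305} \approx -0.59143$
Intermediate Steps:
$\frac{37510}{x} - \frac{31109}{-43195} = \frac{37510}{-28598} - \frac{31109}{-43195} = 37510 \left(- \frac{1}{28598}\right) - - \frac{31109}{43195} = - \frac{18755}{14299} + \frac{31109}{43195} = - \frac{365294634}{617645305}$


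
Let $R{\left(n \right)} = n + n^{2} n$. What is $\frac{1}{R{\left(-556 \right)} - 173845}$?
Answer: $- \frac{1}{172054017} \approx -5.8121 \cdot 10^{-9}$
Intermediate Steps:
$R{\left(n \right)} = n + n^{3}$
$\frac{1}{R{\left(-556 \right)} - 173845} = \frac{1}{\left(-556 + \left(-556\right)^{3}\right) - 173845} = \frac{1}{\left(-556 - 171879616\right) - 173845} = \frac{1}{-171880172 - 173845} = \frac{1}{-172054017} = - \frac{1}{172054017}$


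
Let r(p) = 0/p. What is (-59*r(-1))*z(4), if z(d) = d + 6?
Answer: 0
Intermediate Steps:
z(d) = 6 + d
r(p) = 0
(-59*r(-1))*z(4) = (-59*0)*(6 + 4) = 0*10 = 0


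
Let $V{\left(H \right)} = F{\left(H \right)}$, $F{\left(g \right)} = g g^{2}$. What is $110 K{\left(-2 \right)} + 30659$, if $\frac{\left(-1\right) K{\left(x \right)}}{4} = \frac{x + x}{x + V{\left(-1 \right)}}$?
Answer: $\frac{90217}{3} \approx 30072.0$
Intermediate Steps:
$F{\left(g \right)} = g^{3}$
$V{\left(H \right)} = H^{3}$
$K{\left(x \right)} = - \frac{8 x}{-1 + x}$ ($K{\left(x \right)} = - 4 \frac{x + x}{x + \left(-1\right)^{3}} = - 4 \frac{2 x}{x - 1} = - 4 \frac{2 x}{-1 + x} = - \frac{8 x}{-1 + x}$)
$110 K{\left(-2 \right)} + 30659 = 110 \left(\left(-8\right) \left(-2\right) \frac{1}{-1 - 2}\right) + 30659 = 110 \left(\left(-8\right) \left(-2\right) \frac{1}{-3}\right) + 30659 = 110 \left(\left(-8\right) \left(-2\right) \left(- \frac{1}{3}\right)\right) + 30659 = 110 \left(- \frac{16}{3}\right) + 30659 = - \frac{1760}{3} + 30659 = \frac{90217}{3}$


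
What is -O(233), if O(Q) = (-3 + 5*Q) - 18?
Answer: -1144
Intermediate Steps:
O(Q) = -21 + 5*Q
-O(233) = -(-21 + 5*233) = -(-21 + 1165) = -1*1144 = -1144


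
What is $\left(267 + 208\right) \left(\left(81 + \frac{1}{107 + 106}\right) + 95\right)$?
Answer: $\frac{17807275}{213} \approx 83602.0$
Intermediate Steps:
$\left(267 + 208\right) \left(\left(81 + \frac{1}{107 + 106}\right) + 95\right) = 475 \left(\left(81 + \frac{1}{213}\right) + 95\right) = 475 \left(\frac{17254}{213} + 95\right) = 475 \cdot \frac{37489}{213} = \frac{17807275}{213}$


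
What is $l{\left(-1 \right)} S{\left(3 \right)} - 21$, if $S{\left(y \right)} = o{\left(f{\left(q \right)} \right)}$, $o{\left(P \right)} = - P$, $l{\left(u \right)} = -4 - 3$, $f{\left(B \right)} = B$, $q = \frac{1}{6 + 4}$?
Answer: $- \frac{203}{10} \approx -20.3$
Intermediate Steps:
$q = \frac{1}{10} \approx 0.1$
$l{\left(u \right)} = -7$
$S{\left(y \right)} = - \frac{1}{10}$ ($S{\left(y \right)} = \left(-1\right) \frac{1}{10} = - \frac{1}{10}$)
$l{\left(-1 \right)} S{\left(3 \right)} - 21 = \left(-7\right) \left(- \frac{1}{10}\right) - 21 = \frac{7}{10} - 21 = - \frac{203}{10}$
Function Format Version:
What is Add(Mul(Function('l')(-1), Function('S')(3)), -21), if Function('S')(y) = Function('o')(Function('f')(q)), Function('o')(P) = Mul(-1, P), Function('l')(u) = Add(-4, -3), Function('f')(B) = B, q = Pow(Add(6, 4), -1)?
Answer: Rational(-203, 10) ≈ -20.300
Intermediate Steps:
q = Rational(1, 10) (q = Pow(10, -1) = Rational(1, 10) ≈ 0.10000)
Function('l')(u) = -7
Function('S')(y) = Rational(-1, 10) (Function('S')(y) = Mul(-1, Rational(1, 10)) = Rational(-1, 10))
Add(Mul(Function('l')(-1), Function('S')(3)), -21) = Add(Mul(-7, Rational(-1, 10)), -21) = Add(Rational(7, 10), -21) = Rational(-203, 10)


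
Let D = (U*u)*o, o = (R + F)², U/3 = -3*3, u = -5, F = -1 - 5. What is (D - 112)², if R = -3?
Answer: 117137329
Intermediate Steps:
F = -6
U = -27 (U = 3*(-3*3) = 3*(-9) = -27)
o = 81 (o = (-3 - 6)² = (-9)² = 81)
D = 10935 (D = -27*(-5)*81 = 135*81 = 10935)
(D - 112)² = (10935 - 112)² = 10823² = 117137329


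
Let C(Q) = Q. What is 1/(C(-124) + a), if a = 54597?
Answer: 1/54473 ≈ 1.8358e-5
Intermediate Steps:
1/(C(-124) + a) = 1/(-124 + 54597) = 1/54473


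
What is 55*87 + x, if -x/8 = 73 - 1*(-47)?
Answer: 3825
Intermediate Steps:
x = -960 (x = -8*(73 - 1*(-47)) = -8*(73 + 47) = -8*120 = -960)
55*87 + x = 55*87 - 960 = 4785 - 960 = 3825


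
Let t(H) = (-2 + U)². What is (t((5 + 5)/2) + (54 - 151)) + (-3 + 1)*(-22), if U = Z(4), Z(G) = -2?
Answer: -37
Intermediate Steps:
U = -2
t(H) = 16 (t(H) = (-2 - 2)² = (-4)² = 16)
(t((5 + 5)/2) + (54 - 151)) + (-3 + 1)*(-22) = (16 + (54 - 151)) + (-3 + 1)*(-22) = (16 - 97) - 2*(-22) = -81 + 44 = -37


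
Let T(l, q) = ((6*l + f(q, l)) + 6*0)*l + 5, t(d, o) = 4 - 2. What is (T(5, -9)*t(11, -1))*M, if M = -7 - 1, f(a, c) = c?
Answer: -2880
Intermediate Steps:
t(d, o) = 2
T(l, q) = 5 + 7*l² (T(l, q) = ((6*l + l) + 6*0)*l + 5 = (7*l + 0)*l + 5 = (7*l)*l + 5 = 7*l² + 5 = 5 + 7*l²)
M = -8
(T(5, -9)*t(11, -1))*M = ((5 + 7*5²)*2)*(-8) = ((5 + 7*25)*2)*(-8) = ((5 + 175)*2)*(-8) = (180*2)*(-8) = 360*(-8) = -2880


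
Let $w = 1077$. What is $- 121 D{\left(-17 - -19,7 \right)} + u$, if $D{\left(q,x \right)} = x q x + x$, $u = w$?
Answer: $-11628$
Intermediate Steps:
$u = 1077$
$D{\left(q,x \right)} = x + q x^{2}$ ($D{\left(q,x \right)} = q x x + x = q x^{2} + x = x + q x^{2}$)
$- 121 D{\left(-17 - -19,7 \right)} + u = - 121 \cdot 7 \left(1 + \left(-17 - -19\right) 7\right) + 1077 = - 121 \cdot 7 \left(1 + \left(-17 + 19\right) 7\right) + 1077 = - 121 \cdot 7 \left(1 + 2 \cdot 7\right) + 1077 = - 121 \cdot 7 \left(1 + 14\right) + 1077 = - 121 \cdot 7 \cdot 15 + 1077 = \left(-121\right) 105 + 1077 = -12705 + 1077 = -11628$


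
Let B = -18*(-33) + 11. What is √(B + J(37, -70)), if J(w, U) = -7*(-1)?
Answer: 6*√17 ≈ 24.739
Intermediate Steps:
J(w, U) = 7
B = 605 (B = 594 + 11 = 605)
√(B + J(37, -70)) = √(605 + 7) = √612 = 6*√17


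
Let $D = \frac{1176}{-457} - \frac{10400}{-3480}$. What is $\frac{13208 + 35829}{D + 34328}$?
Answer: $\frac{1949662083}{1364863460} \approx 1.4285$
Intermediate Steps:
$D = \frac{16508}{39759}$ ($D = 1176 \left(- \frac{1}{457}\right) - - \frac{260}{87} = - \frac{1176}{457} + \frac{260}{87} = \frac{16508}{39759} \approx 0.4152$)
$\frac{13208 + 35829}{D + 34328} = \frac{13208 + 35829}{\frac{16508}{39759} + 34328} = \frac{49037}{\frac{1364863460}{39759}} = 49037 \cdot \frac{39759}{1364863460} = \frac{1949662083}{1364863460}$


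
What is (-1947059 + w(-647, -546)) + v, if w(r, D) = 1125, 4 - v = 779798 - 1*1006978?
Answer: -1718750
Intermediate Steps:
v = 227184 (v = 4 - (779798 - 1*1006978) = 4 - (779798 - 1006978) = 4 - 1*(-227180) = 4 + 227180 = 227184)
(-1947059 + w(-647, -546)) + v = (-1947059 + 1125) + 227184 = -1945934 + 227184 = -1718750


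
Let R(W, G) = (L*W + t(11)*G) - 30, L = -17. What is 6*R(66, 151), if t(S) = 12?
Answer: 3960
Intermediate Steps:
R(W, G) = -30 - 17*W + 12*G (R(W, G) = (-17*W + 12*G) - 30 = -30 - 17*W + 12*G)
6*R(66, 151) = 6*(-30 - 17*66 + 12*151) = 6*(-30 - 1122 + 1812) = 6*660 = 3960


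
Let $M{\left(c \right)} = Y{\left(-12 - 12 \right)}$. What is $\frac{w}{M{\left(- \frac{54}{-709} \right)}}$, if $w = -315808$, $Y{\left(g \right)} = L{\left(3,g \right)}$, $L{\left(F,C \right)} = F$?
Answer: $- \frac{315808}{3} \approx -1.0527 \cdot 10^{5}$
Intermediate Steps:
$Y{\left(g \right)} = 3$
$M{\left(c \right)} = 3$
$\frac{w}{M{\left(- \frac{54}{-709} \right)}} = - \frac{315808}{3}$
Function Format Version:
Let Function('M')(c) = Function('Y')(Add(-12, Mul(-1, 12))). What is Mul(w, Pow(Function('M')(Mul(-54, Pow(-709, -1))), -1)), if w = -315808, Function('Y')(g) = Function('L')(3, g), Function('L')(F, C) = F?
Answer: Rational(-315808, 3) ≈ -1.0527e+5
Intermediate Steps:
Function('Y')(g) = 3
Function('M')(c) = 3
Mul(w, Pow(Function('M')(Mul(-54, Pow(-709, -1))), -1)) = Mul(-315808, Pow(3, -1)) = Mul(-315808, Rational(1, 3)) = Rational(-315808, 3)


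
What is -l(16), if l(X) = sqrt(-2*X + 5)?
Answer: -3*I*sqrt(3) ≈ -5.1962*I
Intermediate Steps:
l(X) = sqrt(5 - 2*X)
-l(16) = -sqrt(5 - 2*16) = -sqrt(5 - 32) = -sqrt(-27) = -3*I*sqrt(3)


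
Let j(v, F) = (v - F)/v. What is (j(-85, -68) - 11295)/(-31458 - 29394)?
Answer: 2567/13830 ≈ 0.18561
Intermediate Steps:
j(v, F) = (v - F)/v
(j(-85, -68) - 11295)/(-31458 - 29394) = ((-85 - 1*(-68))/(-85) - 11295)/(-31458 - 29394) = (-(-85 + 68)/85 - 11295)/(-60852) = (-1/85*(-17) - 11295)*(-1/60852) = (⅕ - 11295)*(-1/60852) = -56474/5*(-1/60852) = 2567/13830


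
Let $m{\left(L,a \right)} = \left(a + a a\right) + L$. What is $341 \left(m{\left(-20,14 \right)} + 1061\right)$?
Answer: $426591$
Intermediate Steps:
$m{\left(L,a \right)} = L + a + a^{2}$ ($m{\left(L,a \right)} = \left(a + a^{2}\right) + L = L + a + a^{2}$)
$341 \left(m{\left(-20,14 \right)} + 1061\right) = 341 \left(\left(-20 + 14 + 14^{2}\right) + 1061\right) = 341 \left(\left(-20 + 14 + 196\right) + 1061\right) = 341 \left(190 + 1061\right) = 341 \cdot 1251 = 426591$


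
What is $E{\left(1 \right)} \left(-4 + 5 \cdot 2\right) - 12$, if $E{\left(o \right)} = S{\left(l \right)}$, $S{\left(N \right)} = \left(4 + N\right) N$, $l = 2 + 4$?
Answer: $348$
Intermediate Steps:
$l = 6$
$S{\left(N \right)} = N \left(4 + N\right)$
$E{\left(o \right)} = 60$ ($E{\left(o \right)} = 6 \left(4 + 6\right) = 6 \cdot 10 = 60$)
$E{\left(1 \right)} \left(-4 + 5 \cdot 2\right) - 12 = 60 \left(-4 + 5 \cdot 2\right) - 12 = 60 \left(-4 + 10\right) - 12 = 60 \cdot 6 - 12 = 360 - 12 = 348$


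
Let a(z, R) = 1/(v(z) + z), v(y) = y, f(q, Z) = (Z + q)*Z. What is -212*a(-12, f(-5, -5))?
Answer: 53/6 ≈ 8.8333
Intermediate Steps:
f(q, Z) = Z*(Z + q)
a(z, R) = 1/(2*z) (a(z, R) = 1/(z + z) = 1/(2*z))
-212*a(-12, f(-5, -5)) = -106/(-12) = -106*(-1)/12 = -212*(-1/24) = 53/6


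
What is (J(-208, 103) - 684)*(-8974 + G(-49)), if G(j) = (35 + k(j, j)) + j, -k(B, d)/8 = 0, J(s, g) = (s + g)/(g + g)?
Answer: 633694446/103 ≈ 6.1524e+6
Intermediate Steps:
J(s, g) = (g + s)/(2*g) (J(s, g) = (g + s)/((2*g)) = (g + s)*(1/(2*g)) = (g + s)/(2*g))
k(B, d) = 0 (k(B, d) = -8*0 = 0)
G(j) = 35 + j (G(j) = (35 + 0) + j = 35 + j)
(J(-208, 103) - 684)*(-8974 + G(-49)) = ((½)*(103 - 208)/103 - 684)*(-8974 + (35 - 49)) = ((½)*(1/103)*(-105) - 684)*(-8974 - 14) = (-105/206 - 684)*(-8988) = -141009/206*(-8988) = 633694446/103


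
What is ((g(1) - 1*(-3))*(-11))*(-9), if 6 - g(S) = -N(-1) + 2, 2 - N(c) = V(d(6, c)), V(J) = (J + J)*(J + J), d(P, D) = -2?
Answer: -693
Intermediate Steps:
V(J) = 4*J² (V(J) = (2*J)*(2*J) = 4*J²)
N(c) = -14 (N(c) = 2 - 4*(-2)² = 2 - 4*4 = 2 - 1*16 = 2 - 16 = -14)
g(S) = -10 (g(S) = 6 - (-1*(-14) + 2) = 6 - (14 + 2) = 6 - 1*16 = 6 - 16 = -10)
((g(1) - 1*(-3))*(-11))*(-9) = ((-10 - 1*(-3))*(-11))*(-9) = ((-10 + 3)*(-11))*(-9) = -7*(-11)*(-9) = 77*(-9) = -693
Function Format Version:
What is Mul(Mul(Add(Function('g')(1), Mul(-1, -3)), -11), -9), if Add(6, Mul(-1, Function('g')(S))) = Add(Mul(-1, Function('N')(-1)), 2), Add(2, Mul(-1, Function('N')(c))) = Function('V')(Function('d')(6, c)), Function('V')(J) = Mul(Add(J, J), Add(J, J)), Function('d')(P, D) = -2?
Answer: -693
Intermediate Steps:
Function('V')(J) = Mul(4, Pow(J, 2)) (Function('V')(J) = Mul(Mul(2, J), Mul(2, J)) = Mul(4, Pow(J, 2)))
Function('N')(c) = -14 (Function('N')(c) = Add(2, Mul(-1, Mul(4, Pow(-2, 2)))) = Add(2, Mul(-1, Mul(4, 4))) = Add(2, Mul(-1, 16)) = Add(2, -16) = -14)
Function('g')(S) = -10 (Function('g')(S) = Add(6, Mul(-1, Add(Mul(-1, -14), 2))) = Add(6, Mul(-1, Add(14, 2))) = Add(6, Mul(-1, 16)) = Add(6, -16) = -10)
Mul(Mul(Add(Function('g')(1), Mul(-1, -3)), -11), -9) = Mul(Mul(Add(-10, Mul(-1, -3)), -11), -9) = Mul(Mul(Add(-10, 3), -11), -9) = Mul(Mul(-7, -11), -9) = Mul(77, -9) = -693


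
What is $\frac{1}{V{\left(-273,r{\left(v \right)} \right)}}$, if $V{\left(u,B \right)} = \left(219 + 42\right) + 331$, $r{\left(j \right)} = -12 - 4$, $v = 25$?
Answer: $\frac{1}{592} \approx 0.0016892$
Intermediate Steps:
$r{\left(j \right)} = -16$ ($r{\left(j \right)} = -12 - 4 = -16$)
$V{\left(u,B \right)} = 592$ ($V{\left(u,B \right)} = 261 + 331 = 592$)
$\frac{1}{V{\left(-273,r{\left(v \right)} \right)}} = \frac{1}{592}$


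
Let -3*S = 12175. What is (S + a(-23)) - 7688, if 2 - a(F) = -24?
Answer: -35161/3 ≈ -11720.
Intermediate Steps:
S = -12175/3 (S = -⅓*12175 = -12175/3 ≈ -4058.3)
a(F) = 26 (a(F) = 2 - 1*(-24) = 2 + 24 = 26)
(S + a(-23)) - 7688 = (-12175/3 + 26) - 7688 = -12097/3 - 7688 = -35161/3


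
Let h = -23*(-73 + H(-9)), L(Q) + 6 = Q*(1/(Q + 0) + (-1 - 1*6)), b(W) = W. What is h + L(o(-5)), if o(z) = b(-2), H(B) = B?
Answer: 1895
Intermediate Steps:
o(z) = -2
L(Q) = -6 + Q*(-7 + 1/Q) (L(Q) = -6 + Q*(1/(Q + 0) + (-1 - 1*6)) = -6 + Q*(1/Q + (-1 - 6)) = -6 + Q*(1/Q - 7) = -6 + Q*(-7 + 1/Q))
h = 1886 (h = -23*(-73 - 9) = -23*(-82) = 1886)
h + L(o(-5)) = 1886 + (-5 - 7*(-2)) = 1886 + (-5 + 14) = 1886 + 9 = 1895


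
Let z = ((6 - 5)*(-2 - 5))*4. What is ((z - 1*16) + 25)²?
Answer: 361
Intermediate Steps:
z = -28 (z = (1*(-7))*4 = -7*4 = -28)
((z - 1*16) + 25)² = ((-28 - 1*16) + 25)² = ((-28 - 16) + 25)² = (-44 + 25)² = (-19)² = 361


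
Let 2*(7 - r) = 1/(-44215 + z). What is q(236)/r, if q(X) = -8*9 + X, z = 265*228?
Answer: 5315240/226869 ≈ 23.429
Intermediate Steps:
z = 60420
q(X) = -72 + X
r = 226869/32410 (r = 7 - 1/(2*(-44215 + 60420)) = 7 - ½/16205 = 7 - ½*1/16205 = 7 - 1/32410 = 226869/32410 ≈ 7.0000)
q(236)/r = (-72 + 236)/(226869/32410) = 164*(32410/226869) = 5315240/226869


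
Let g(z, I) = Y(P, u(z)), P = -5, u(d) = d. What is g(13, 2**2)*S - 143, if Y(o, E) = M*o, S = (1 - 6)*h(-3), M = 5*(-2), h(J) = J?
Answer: 607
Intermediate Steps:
M = -10
S = 15 (S = (1 - 6)*(-3) = -5*(-3) = 15)
Y(o, E) = -10*o
g(z, I) = 50 (g(z, I) = -10*(-5) = 50)
g(13, 2**2)*S - 143 = 50*15 - 143 = 750 - 143 = 607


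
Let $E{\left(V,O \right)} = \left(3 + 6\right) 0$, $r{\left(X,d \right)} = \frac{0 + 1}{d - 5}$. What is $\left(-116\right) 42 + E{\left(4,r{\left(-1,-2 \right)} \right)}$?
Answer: $-4872$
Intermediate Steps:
$r{\left(X,d \right)} = \frac{1}{-5 + d}$ ($r{\left(X,d \right)} = 1 \frac{1}{-5 + d} = \frac{1}{-5 + d}$)
$E{\left(V,O \right)} = 0$ ($E{\left(V,O \right)} = 9 \cdot 0 = 0$)
$\left(-116\right) 42 + E{\left(4,r{\left(-1,-2 \right)} \right)} = \left(-116\right) 42 + 0 = -4872 + 0 = -4872$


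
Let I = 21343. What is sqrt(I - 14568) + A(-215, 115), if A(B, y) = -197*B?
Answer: 42355 + 5*sqrt(271) ≈ 42437.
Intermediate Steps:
sqrt(I - 14568) + A(-215, 115) = sqrt(21343 - 14568) - 197*(-215) = sqrt(6775) + 42355 = 5*sqrt(271) + 42355 = 42355 + 5*sqrt(271)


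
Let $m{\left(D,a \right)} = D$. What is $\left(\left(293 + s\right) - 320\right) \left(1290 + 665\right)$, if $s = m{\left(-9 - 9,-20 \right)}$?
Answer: $-87975$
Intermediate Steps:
$s = -18$ ($s = -9 - 9 = -18$)
$\left(\left(293 + s\right) - 320\right) \left(1290 + 665\right) = \left(\left(293 - 18\right) - 320\right) \left(1290 + 665\right) = \left(275 - 320\right) 1955 = \left(-45\right) 1955 = -87975$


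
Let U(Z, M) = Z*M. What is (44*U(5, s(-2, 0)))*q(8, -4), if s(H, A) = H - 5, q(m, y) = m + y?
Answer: -6160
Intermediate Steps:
s(H, A) = -5 + H
U(Z, M) = M*Z
(44*U(5, s(-2, 0)))*q(8, -4) = (44*((-5 - 2)*5))*(8 - 4) = (44*(-7*5))*4 = (44*(-35))*4 = -1540*4 = -6160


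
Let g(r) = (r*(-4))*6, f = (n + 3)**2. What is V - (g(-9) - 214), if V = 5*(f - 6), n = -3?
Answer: -32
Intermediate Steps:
f = 0 (f = (-3 + 3)**2 = 0**2 = 0)
g(r) = -24*r (g(r) = -4*r*6 = -24*r)
V = -30 (V = 5*(0 - 6) = 5*(-6) = -30)
V - (g(-9) - 214) = -30 - (-24*(-9) - 214) = -30 - (216 - 214) = -30 - 1*2 = -30 - 2 = -32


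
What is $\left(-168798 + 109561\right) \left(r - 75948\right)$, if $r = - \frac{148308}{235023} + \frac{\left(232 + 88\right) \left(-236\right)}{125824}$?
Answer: $\frac{346464759381692614}{77009203} \approx 4.499 \cdot 10^{9}$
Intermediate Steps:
$r = - \frac{94816778}{77009203}$ ($r = \left(-148308\right) \frac{1}{235023} + 320 \left(-236\right) \frac{1}{125824} = - \frac{49436}{78341} - \frac{590}{983} = - \frac{94816778}{77009203} \approx -1.2312$)
$\left(-168798 + 109561\right) \left(r - 75948\right) = \left(-168798 + 109561\right) \left(- \frac{94816778}{77009203} - 75948\right) = \left(-59237\right) \left(- \frac{5848789766222}{77009203}\right) = \frac{346464759381692614}{77009203}$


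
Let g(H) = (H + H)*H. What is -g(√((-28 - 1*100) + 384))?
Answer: -512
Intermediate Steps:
g(H) = 2*H² (g(H) = (2*H)*H = 2*H²)
-g(√((-28 - 1*100) + 384)) = -2*(√((-28 - 1*100) + 384))² = -2*(√((-28 - 100) + 384))² = -2*(√(-128 + 384))² = -2*(√256)² = -2*16² = -2*256 = -1*512 = -512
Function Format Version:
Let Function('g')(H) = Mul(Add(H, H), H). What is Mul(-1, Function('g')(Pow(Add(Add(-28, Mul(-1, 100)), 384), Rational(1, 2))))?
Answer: -512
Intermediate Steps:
Function('g')(H) = Mul(2, Pow(H, 2)) (Function('g')(H) = Mul(Mul(2, H), H) = Mul(2, Pow(H, 2)))
Mul(-1, Function('g')(Pow(Add(Add(-28, Mul(-1, 100)), 384), Rational(1, 2)))) = Mul(-1, Mul(2, Pow(Pow(Add(Add(-28, Mul(-1, 100)), 384), Rational(1, 2)), 2))) = Mul(-1, Mul(2, Pow(Pow(Add(Add(-28, -100), 384), Rational(1, 2)), 2))) = Mul(-1, Mul(2, Pow(Pow(Add(-128, 384), Rational(1, 2)), 2))) = Mul(-1, Mul(2, Pow(Pow(256, Rational(1, 2)), 2))) = Mul(-1, Mul(2, Pow(16, 2))) = Mul(-1, Mul(2, 256)) = Mul(-1, 512) = -512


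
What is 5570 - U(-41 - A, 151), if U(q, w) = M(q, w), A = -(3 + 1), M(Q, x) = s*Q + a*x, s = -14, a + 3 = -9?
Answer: 6864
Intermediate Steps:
a = -12 (a = -3 - 9 = -12)
M(Q, x) = -14*Q - 12*x
A = -4 (A = -1*4 = -4)
U(q, w) = -14*q - 12*w
5570 - U(-41 - A, 151) = 5570 - (-14*(-41 - 1*(-4)) - 12*151) = 5570 - (-14*(-41 + 4) - 1812) = 5570 - (-14*(-37) - 1812) = 5570 - (518 - 1812) = 5570 - 1*(-1294) = 5570 + 1294 = 6864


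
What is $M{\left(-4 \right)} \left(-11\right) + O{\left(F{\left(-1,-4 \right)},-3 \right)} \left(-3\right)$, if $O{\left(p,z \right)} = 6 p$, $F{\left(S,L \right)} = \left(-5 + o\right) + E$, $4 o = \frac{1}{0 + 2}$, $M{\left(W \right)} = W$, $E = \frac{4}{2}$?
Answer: $\frac{383}{4} \approx 95.75$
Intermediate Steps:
$E = 2$ ($E = 4 \cdot \frac{1}{2} = 2$)
$o = \frac{1}{8}$ ($o = \frac{1}{4 \left(0 + 2\right)} = \frac{1}{4 \cdot 2} = \frac{1}{4} \cdot \frac{1}{2} = \frac{1}{8} \approx 0.125$)
$F{\left(S,L \right)} = - \frac{23}{8}$ ($F{\left(S,L \right)} = \left(-5 + \frac{1}{8}\right) + 2 = - \frac{39}{8} + 2 = - \frac{23}{8}$)
$M{\left(-4 \right)} \left(-11\right) + O{\left(F{\left(-1,-4 \right)},-3 \right)} \left(-3\right) = \left(-4\right) \left(-11\right) + 6 \left(- \frac{23}{8}\right) \left(-3\right) = 44 - - \frac{207}{4} = 44 + \frac{207}{4} = \frac{383}{4}$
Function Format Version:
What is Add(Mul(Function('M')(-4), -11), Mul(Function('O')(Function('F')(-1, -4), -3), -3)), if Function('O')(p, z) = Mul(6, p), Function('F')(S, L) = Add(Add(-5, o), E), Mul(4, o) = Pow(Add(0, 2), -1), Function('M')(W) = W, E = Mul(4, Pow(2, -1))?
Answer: Rational(383, 4) ≈ 95.750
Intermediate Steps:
E = 2 (E = Mul(4, Rational(1, 2)) = 2)
o = Rational(1, 8) (o = Mul(Rational(1, 4), Pow(Add(0, 2), -1)) = Mul(Rational(1, 4), Pow(2, -1)) = Mul(Rational(1, 4), Rational(1, 2)) = Rational(1, 8) ≈ 0.12500)
Function('F')(S, L) = Rational(-23, 8) (Function('F')(S, L) = Add(Add(-5, Rational(1, 8)), 2) = Add(Rational(-39, 8), 2) = Rational(-23, 8))
Add(Mul(Function('M')(-4), -11), Mul(Function('O')(Function('F')(-1, -4), -3), -3)) = Add(Mul(-4, -11), Mul(Mul(6, Rational(-23, 8)), -3)) = Add(44, Mul(Rational(-69, 4), -3)) = Add(44, Rational(207, 4)) = Rational(383, 4)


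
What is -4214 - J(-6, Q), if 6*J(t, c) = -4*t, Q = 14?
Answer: -4218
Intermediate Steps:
J(t, c) = -2*t/3 (J(t, c) = (-4*t)/6 = -2*t/3)
-4214 - J(-6, Q) = -4214 - (-2)*(-6)/3 = -4214 - 1*4 = -4214 - 4 = -4218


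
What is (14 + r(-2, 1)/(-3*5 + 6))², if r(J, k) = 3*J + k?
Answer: 17161/81 ≈ 211.86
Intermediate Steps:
r(J, k) = k + 3*J
(14 + r(-2, 1)/(-3*5 + 6))² = (14 + (1 + 3*(-2))/(-3*5 + 6))² = (14 + (1 - 6)/(-15 + 6))² = (14 - 5/(-9))² = (14 - 5*(-⅑))² = (14 + 5/9)² = (131/9)² = 17161/81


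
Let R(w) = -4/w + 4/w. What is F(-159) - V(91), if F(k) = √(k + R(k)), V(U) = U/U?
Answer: -1 + I*√159 ≈ -1.0 + 12.61*I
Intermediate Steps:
V(U) = 1
R(w) = 0
F(k) = √k (F(k) = √(k + 0) = √k)
F(-159) - V(91) = √(-159) - 1*1 = I*√159 - 1 = -1 + I*√159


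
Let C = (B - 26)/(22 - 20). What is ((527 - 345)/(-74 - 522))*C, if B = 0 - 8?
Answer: 1547/298 ≈ 5.1913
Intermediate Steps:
B = -8
C = -17 (C = (-8 - 26)/(22 - 20) = -34/2 = -34*½ = -17)
((527 - 345)/(-74 - 522))*C = ((527 - 345)/(-74 - 522))*(-17) = (182/(-596))*(-17) = (182*(-1/596))*(-17) = -91/298*(-17) = 1547/298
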